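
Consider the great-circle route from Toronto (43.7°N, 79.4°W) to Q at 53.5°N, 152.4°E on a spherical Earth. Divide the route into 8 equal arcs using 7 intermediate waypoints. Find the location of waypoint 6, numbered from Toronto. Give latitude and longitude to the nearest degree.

≈ 66°N, 180°E

From cos δ = sin φ₁ sin φ₂ + cos φ₁ cos φ₂ cos Δλ, the central angle is δ ≈ 1.277 rad (73.2°).
Interpolate at f = 6/8 with slerp weights a = sin((1−f)δ)/sin δ ≈ 0.328, b = sin(fδ)/sin δ ≈ 0.855.
p = a·p₁ + b·p₂ ≈ (-0.407, 0.002, 0.913); φ = arcsin(p_z) ≈ 65.99°, λ = atan2(p_y, p_x) ≈ 179.65°.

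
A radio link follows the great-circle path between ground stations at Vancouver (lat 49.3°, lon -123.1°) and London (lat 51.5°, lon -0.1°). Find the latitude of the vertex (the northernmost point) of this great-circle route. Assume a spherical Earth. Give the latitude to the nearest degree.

≈ 68°

The great circle lies in the plane with unit normal n̂ = (p₁ × p₂)/|p₁ × p₂|.
Here n̂_z ≈ +0.367; the vertex latitude is φ_max = arccos|n̂_z| ≈ 68.5°.
Check via Clairaut: cos φ_max = |cos φ₁| · sin C = cos(49.3°)·sin(34.2°) ≈ 0.367, again giving ≈ 68.5°.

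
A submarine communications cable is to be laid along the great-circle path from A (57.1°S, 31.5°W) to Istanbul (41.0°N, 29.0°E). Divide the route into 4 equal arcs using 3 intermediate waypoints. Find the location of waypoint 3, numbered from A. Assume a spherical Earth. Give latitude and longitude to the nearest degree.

From cos δ = sin φ₁ sin φ₂ + cos φ₁ cos φ₂ cos Δλ, the central angle is δ ≈ 1.927 rad (110.4°).
Interpolate at f = 3/4 with slerp weights a = sin((1−f)δ)/sin δ ≈ 0.494, b = sin(fδ)/sin δ ≈ 1.059.
p = a·p₁ + b·p₂ ≈ (0.928, 0.247, 0.279); φ = arcsin(p_z) ≈ 16.22°, λ = atan2(p_y, p_x) ≈ 14.91°.

≈ (16°N, 15°E)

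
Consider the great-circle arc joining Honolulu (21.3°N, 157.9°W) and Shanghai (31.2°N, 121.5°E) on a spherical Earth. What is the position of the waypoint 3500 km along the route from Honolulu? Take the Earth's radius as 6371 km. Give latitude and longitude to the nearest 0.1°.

Write both endpoints as unit vectors p₁, p₂ with components (cos φ cos λ, cos φ sin λ, sin φ).
The central angle between the endpoints is δ = arccos(p₁·p₂) ≈ 1.247 rad (71.4°). The total great-circle distance is δ·R ≈ 1.247 × 6371 ≈ 7944 km, so the target fraction is f = 3500/7944 ≈ 0.441.
Interpolate at f ≈ 0.441 with slerp weights a = sin((1−f)δ)/sin δ ≈ 0.678, b = sin(fδ)/sin δ ≈ 0.551.
p = a·p₁ + b·p₂ ≈ (-0.831, 0.164, 0.531); φ = arcsin(p_z) ≈ 32.10°, λ = atan2(p_y, p_x) ≈ 168.82°.

≈ 32.1°N, 168.8°E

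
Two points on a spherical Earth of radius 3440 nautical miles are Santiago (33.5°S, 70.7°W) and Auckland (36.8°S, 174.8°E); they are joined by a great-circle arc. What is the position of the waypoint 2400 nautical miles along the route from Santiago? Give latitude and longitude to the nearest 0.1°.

Convert each endpoint to a unit vector on the sphere (x = cos φ cos λ, y = cos φ sin λ, z = sin φ).
The central angle between the endpoints is δ = arccos(p₁·p₂) ≈ 1.517 rad (86.9°). The total great-circle distance is δ·R ≈ 1.517 × 3440 ≈ 5219 nmi, so the target fraction is f = 2400/5219 ≈ 0.460.
Interpolate at f ≈ 0.460 with slerp weights a = sin((1−f)δ)/sin δ ≈ 0.732, b = sin(fδ)/sin δ ≈ 0.643.
p = a·p₁ + b·p₂ ≈ (-0.311, -0.529, -0.789); φ = arcsin(p_z) ≈ -52.12°, λ = atan2(p_y, p_x) ≈ -120.47°.

≈ (52.1°S, 120.5°W)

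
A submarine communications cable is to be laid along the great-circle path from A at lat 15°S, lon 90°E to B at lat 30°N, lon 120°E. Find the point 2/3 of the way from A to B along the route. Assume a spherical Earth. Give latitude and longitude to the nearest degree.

≈ lat 15°N, lon 109°E

Write both endpoints as unit vectors p₁, p₂ with components (cos φ cos λ, cos φ sin λ, sin φ).
The central angle between the endpoints is δ = arccos(p₁·p₂) ≈ 0.933 rad (53.5°).
Interpolate at f = 2/3 with slerp weights a = sin((1−f)δ)/sin δ ≈ 0.381, b = sin(fδ)/sin δ ≈ 0.725.
p = a·p₁ + b·p₂ ≈ (-0.314, 0.912, 0.264); φ = arcsin(p_z) ≈ 15.31°, λ = atan2(p_y, p_x) ≈ 109.00°.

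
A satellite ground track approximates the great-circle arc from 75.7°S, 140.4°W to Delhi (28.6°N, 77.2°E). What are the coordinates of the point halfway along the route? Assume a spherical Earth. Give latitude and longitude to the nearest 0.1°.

From cos δ = sin φ₁ sin φ₂ + cos φ₁ cos φ₂ cos Δλ, the central angle is δ ≈ 2.260 rad (129.5°).
Interpolate at f = 1/2 with slerp weights a = sin((1−f)δ)/sin δ ≈ 1.171, b = sin(fδ)/sin δ ≈ 1.171.
p = a·p₁ + b·p₂ ≈ (0.005, 0.819, -0.574); φ = arcsin(p_z) ≈ -35.06°, λ = atan2(p_y, p_x) ≈ 89.66°.

≈ 35.1°S, 89.7°E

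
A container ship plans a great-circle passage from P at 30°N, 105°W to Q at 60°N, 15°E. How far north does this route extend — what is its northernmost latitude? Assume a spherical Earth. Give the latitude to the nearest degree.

≈ 67°N

The great circle lies in the plane with unit normal n̂ = (p₁ × p₂)/|p₁ × p₂|.
Here n̂_z ≈ +0.384; the vertex latitude is φ_max = arccos|n̂_z| ≈ 67.4°.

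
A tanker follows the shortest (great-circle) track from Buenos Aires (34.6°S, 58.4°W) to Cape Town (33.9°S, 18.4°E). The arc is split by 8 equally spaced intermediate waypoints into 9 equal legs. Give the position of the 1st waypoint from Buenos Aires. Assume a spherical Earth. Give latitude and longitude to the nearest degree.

≈ (37°S, 51°W)

Convert each endpoint to a unit vector on the sphere (x = cos φ cos λ, y = cos φ sin λ, z = sin φ).
The central angle between the endpoints is δ = arccos(p₁·p₂) ≈ 1.078 rad (61.8°).
Interpolate at f = 1/9 with slerp weights a = sin((1−f)δ)/sin δ ≈ 0.929, b = sin(fδ)/sin δ ≈ 0.136.
p = a·p₁ + b·p₂ ≈ (0.507, -0.616, -0.603); φ = arcsin(p_z) ≈ -37.09°, λ = atan2(p_y, p_x) ≈ -50.50°.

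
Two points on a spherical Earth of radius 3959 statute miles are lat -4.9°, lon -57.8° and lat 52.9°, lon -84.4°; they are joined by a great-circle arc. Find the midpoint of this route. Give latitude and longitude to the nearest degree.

≈ lat 25°, lon -68°

Write both endpoints as unit vectors p₁, p₂ with components (cos φ cos λ, cos φ sin λ, sin φ).
The central angle between the endpoints is δ = arccos(p₁·p₂) ≈ 1.082 rad (62.0°).
Interpolate at f = 1/2 with slerp weights a = sin((1−f)δ)/sin δ ≈ 0.583, b = sin(fδ)/sin δ ≈ 0.583.
p = a·p₁ + b·p₂ ≈ (0.344, -0.842, 0.415); φ = arcsin(p_z) ≈ 24.55°, λ = atan2(p_y, p_x) ≈ -67.77°.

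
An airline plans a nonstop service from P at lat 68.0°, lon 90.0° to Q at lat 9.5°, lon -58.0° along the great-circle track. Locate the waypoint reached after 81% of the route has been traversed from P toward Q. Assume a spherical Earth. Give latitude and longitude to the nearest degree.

The haversine formula gives a central angle δ ≈ 1.732 rad (99.2°) between the endpoints.
Interpolate at f = 0.81 with slerp weights a = sin((1−f)δ)/sin δ ≈ 0.327, b = sin(fδ)/sin δ ≈ 0.999.
p = a·p₁ + b·p₂ ≈ (0.522, -0.713, 0.468); φ = arcsin(p_z) ≈ 27.93°, λ = atan2(p_y, p_x) ≈ -53.78°.

≈ lat 28°, lon -54°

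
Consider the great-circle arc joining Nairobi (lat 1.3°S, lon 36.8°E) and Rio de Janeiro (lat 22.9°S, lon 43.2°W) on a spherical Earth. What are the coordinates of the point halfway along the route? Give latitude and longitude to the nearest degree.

≈ lat 16°S, lon 1°W

Convert each endpoint to a unit vector on the sphere (x = cos φ cos λ, y = cos φ sin λ, z = sin φ).
The central angle between the endpoints is δ = arccos(p₁·p₂) ≈ 1.401 rad (80.3°).
Interpolate at f = 1/2 with slerp weights a = sin((1−f)δ)/sin δ ≈ 0.654, b = sin(fδ)/sin δ ≈ 0.654.
p = a·p₁ + b·p₂ ≈ (0.963, -0.021, -0.269); φ = arcsin(p_z) ≈ -15.63°, λ = atan2(p_y, p_x) ≈ -1.23°.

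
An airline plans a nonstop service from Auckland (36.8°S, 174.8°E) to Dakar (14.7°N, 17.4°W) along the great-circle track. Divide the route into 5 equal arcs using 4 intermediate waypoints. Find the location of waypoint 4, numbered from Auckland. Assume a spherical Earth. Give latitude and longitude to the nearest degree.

≈ (14°S, 30°W)

Write both endpoints as unit vectors p₁, p₂ with components (cos φ cos λ, cos φ sin λ, sin φ).
The central angle between the endpoints is δ = arccos(p₁·p₂) ≈ 2.712 rad (155.4°).
Interpolate at f = 4/5 with slerp weights a = sin((1−f)δ)/sin δ ≈ 1.239, b = sin(fδ)/sin δ ≈ 1.982.
p = a·p₁ + b·p₂ ≈ (0.842, -0.484, -0.239); φ = arcsin(p_z) ≈ -13.82°, λ = atan2(p_y, p_x) ≈ -29.86°.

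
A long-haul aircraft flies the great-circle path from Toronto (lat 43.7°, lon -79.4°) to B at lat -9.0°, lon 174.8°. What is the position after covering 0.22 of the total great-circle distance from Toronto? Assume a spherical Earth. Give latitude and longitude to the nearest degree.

≈ lat 41°, lon -111°

Write both endpoints as unit vectors p₁, p₂ with components (cos φ cos λ, cos φ sin λ, sin φ).
The central angle between the endpoints is δ = arccos(p₁·p₂) ≈ 1.878 rad (107.6°).
Interpolate at f = 0.22 with slerp weights a = sin((1−f)δ)/sin δ ≈ 1.043, b = sin(fδ)/sin δ ≈ 0.421.
p = a·p₁ + b·p₂ ≈ (-0.276, -0.704, 0.655); φ = arcsin(p_z) ≈ 40.91°, λ = atan2(p_y, p_x) ≈ -111.39°.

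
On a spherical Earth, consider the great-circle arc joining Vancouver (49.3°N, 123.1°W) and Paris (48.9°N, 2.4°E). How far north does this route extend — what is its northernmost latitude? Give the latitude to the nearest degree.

≈ 68°N

The great circle lies in the plane with unit normal n̂ = (p₁ × p₂)/|p₁ × p₂|.
Here n̂_z ≈ +0.369; the vertex latitude is φ_max = arccos|n̂_z| ≈ 68.4°.
Check via Clairaut: cos φ_max = |cos φ₁| · sin C = cos(49.3°)·sin(34.4°) ≈ 0.369, again giving ≈ 68.4°.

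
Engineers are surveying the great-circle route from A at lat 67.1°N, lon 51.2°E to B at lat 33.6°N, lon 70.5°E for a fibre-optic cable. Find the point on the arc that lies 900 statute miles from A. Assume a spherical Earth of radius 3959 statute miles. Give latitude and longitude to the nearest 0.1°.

Convert each endpoint to a unit vector on the sphere (x = cos φ cos λ, y = cos φ sin λ, z = sin φ).
The central angle between the endpoints is δ = arccos(p₁·p₂) ≈ 0.617 rad (35.3°). The total great-circle distance is δ·R ≈ 0.617 × 3959 ≈ 2442 mi, so the target fraction is f = 900/2442 ≈ 0.368.
Interpolate at f ≈ 0.368 with slerp weights a = sin((1−f)δ)/sin δ ≈ 0.657, b = sin(fδ)/sin δ ≈ 0.390.
p = a·p₁ + b·p₂ ≈ (0.268, 0.505, 0.820); φ = arcsin(p_z) ≈ 55.12°, λ = atan2(p_y, p_x) ≈ 62.01°.

≈ lat 55.1°N, lon 62.0°E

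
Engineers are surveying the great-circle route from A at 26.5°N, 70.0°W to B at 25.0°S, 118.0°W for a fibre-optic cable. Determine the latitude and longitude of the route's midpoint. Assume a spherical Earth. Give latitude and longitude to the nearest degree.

≈ 1°N, 94°W

From cos δ = sin φ₁ sin φ₂ + cos φ₁ cos φ₂ cos Δλ, the central angle is δ ≈ 1.209 rad (69.3°).
Interpolate at f = 1/2 with slerp weights a = sin((1−f)δ)/sin δ ≈ 0.608, b = sin(fδ)/sin δ ≈ 0.608.
p = a·p₁ + b·p₂ ≈ (-0.073, -0.997, 0.014); φ = arcsin(p_z) ≈ 0.82°, λ = atan2(p_y, p_x) ≈ -94.16°.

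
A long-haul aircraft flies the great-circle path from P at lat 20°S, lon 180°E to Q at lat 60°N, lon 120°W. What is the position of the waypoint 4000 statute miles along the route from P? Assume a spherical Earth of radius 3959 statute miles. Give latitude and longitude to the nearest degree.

Write both endpoints as unit vectors p₁, p₂ with components (cos φ cos λ, cos φ sin λ, sin φ).
The central angle between the endpoints is δ = arccos(p₁·p₂) ≈ 1.632 rad (93.5°). The total great-circle distance is δ·R ≈ 1.632 × 3959 ≈ 6462 mi, so the target fraction is f = 4000/6462 ≈ 0.619.
Interpolate at f ≈ 0.619 with slerp weights a = sin((1−f)δ)/sin δ ≈ 0.584, b = sin(fδ)/sin δ ≈ 0.849.
p = a·p₁ + b·p₂ ≈ (-0.761, -0.367, 0.535); φ = arcsin(p_z) ≈ 32.37°, λ = atan2(p_y, p_x) ≈ -154.21°.

≈ lat 32°N, lon 154°W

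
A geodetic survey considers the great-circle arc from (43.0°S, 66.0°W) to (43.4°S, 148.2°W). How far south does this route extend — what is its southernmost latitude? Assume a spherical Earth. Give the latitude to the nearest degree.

≈ 51°S

The great circle lies in the plane with unit normal n̂ = (p₁ × p₂)/|p₁ × p₂|.
Here n̂_z ≈ -0.626; the vertex latitude is φ_max = arccos|n̂_z| ≈ 51.3°.
Check via Clairaut: cos φ_max = |cos φ₁| · sin C = cos(43.0°)·sin(121.2°) ≈ 0.626, again giving ≈ 51.3°.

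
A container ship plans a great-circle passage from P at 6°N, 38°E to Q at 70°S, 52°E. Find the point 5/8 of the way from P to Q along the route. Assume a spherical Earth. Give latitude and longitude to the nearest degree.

The haversine formula gives a central angle δ ≈ 1.337 rad (76.6°) between the endpoints.
Interpolate at f = 5/8 with slerp weights a = sin((1−f)δ)/sin δ ≈ 0.494, b = sin(fδ)/sin δ ≈ 0.762.
p = a·p₁ + b·p₂ ≈ (0.548, 0.508, -0.665); φ = arcsin(p_z) ≈ -41.67°, λ = atan2(p_y, p_x) ≈ 42.84°.

≈ 42°S, 43°E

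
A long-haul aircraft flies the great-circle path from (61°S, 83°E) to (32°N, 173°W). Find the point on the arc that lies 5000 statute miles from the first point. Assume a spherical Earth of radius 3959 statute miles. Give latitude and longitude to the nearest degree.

≈ (13°S, 160°E)

Write both endpoints as unit vectors p₁, p₂ with components (cos φ cos λ, cos φ sin λ, sin φ).
The central angle between the endpoints is δ = arccos(p₁·p₂) ≈ 2.169 rad (124.3°). The total great-circle distance is δ·R ≈ 2.169 × 3959 ≈ 8586 mi, so the target fraction is f = 5000/8586 ≈ 0.582.
Interpolate at f ≈ 0.582 with slerp weights a = sin((1−f)δ)/sin δ ≈ 0.952, b = sin(fδ)/sin δ ≈ 1.153.
p = a·p₁ + b·p₂ ≈ (-0.914, 0.339, -0.222); φ = arcsin(p_z) ≈ -12.81°, λ = atan2(p_y, p_x) ≈ 159.66°.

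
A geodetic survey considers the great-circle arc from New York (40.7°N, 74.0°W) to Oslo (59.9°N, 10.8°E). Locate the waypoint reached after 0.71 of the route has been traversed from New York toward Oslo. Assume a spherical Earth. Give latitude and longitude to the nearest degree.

≈ (61°N, 21°W)

Write both endpoints as unit vectors p₁, p₂ with components (cos φ cos λ, cos φ sin λ, sin φ).
The central angle between the endpoints is δ = arccos(p₁·p₂) ≈ 0.929 rad (53.2°).
Interpolate at f = 0.71 with slerp weights a = sin((1−f)δ)/sin δ ≈ 0.332, b = sin(fδ)/sin δ ≈ 0.765.
p = a·p₁ + b·p₂ ≈ (0.446, -0.170, 0.879); φ = arcsin(p_z) ≈ 61.47°, λ = atan2(p_y, p_x) ≈ -20.88°.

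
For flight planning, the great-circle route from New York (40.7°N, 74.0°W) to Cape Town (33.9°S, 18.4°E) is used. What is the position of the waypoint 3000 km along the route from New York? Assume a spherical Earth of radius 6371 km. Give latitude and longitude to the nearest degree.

≈ 26°N, 47°W

Convert each endpoint to a unit vector on the sphere (x = cos φ cos λ, y = cos φ sin λ, z = sin φ).
The central angle between the endpoints is δ = arccos(p₁·p₂) ≈ 1.971 rad (113.0°). The total great-circle distance is δ·R ≈ 1.971 × 6371 ≈ 12560 km, so the target fraction is f = 3000/12560 ≈ 0.239.
Interpolate at f ≈ 0.239 with slerp weights a = sin((1−f)δ)/sin δ ≈ 1.083, b = sin(fδ)/sin δ ≈ 0.493.
p = a·p₁ + b·p₂ ≈ (0.614, -0.660, 0.432); φ = arcsin(p_z) ≈ 25.57°, λ = atan2(p_y, p_x) ≈ -47.07°.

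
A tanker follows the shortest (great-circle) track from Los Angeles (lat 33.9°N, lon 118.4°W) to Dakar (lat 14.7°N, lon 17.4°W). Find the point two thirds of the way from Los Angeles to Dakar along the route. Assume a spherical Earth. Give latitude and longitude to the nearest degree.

≈ lat 30°N, lon 46°W

The haversine formula gives a central angle δ ≈ 1.582 rad (90.7°) between the endpoints.
Interpolate at f = 2/3 with slerp weights a = sin((1−f)δ)/sin δ ≈ 0.503, b = sin(fδ)/sin δ ≈ 0.870.
p = a·p₁ + b·p₂ ≈ (0.604, -0.619, 0.502); φ = arcsin(p_z) ≈ 30.10°, λ = atan2(p_y, p_x) ≈ -45.70°.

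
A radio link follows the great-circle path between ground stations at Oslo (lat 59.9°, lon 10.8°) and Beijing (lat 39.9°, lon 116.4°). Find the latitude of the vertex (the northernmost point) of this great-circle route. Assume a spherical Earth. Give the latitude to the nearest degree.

≈ 65°

The great circle lies in the plane with unit normal n̂ = (p₁ × p₂)/|p₁ × p₂|.
Here n̂_z ≈ +0.415; the vertex latitude is φ_max = arccos|n̂_z| ≈ 65.5°.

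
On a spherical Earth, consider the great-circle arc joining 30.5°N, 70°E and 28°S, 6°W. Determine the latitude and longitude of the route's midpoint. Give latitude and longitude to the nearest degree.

The haversine formula gives a central angle δ ≈ 1.625 rad (93.1°) between the endpoints.
Interpolate at f = 1/2 with slerp weights a = sin((1−f)δ)/sin δ ≈ 0.727, b = sin(fδ)/sin δ ≈ 0.727.
p = a·p₁ + b·p₂ ≈ (0.853, 0.522, 0.028); φ = arcsin(p_z) ≈ 1.59°, λ = atan2(p_y, p_x) ≈ 31.45°.

≈ 2°N, 31°E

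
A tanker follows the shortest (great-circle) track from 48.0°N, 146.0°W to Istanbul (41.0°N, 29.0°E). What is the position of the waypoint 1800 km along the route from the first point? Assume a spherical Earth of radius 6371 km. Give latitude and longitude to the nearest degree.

From cos δ = sin φ₁ sin φ₂ + cos φ₁ cos φ₂ cos Δλ, the central angle is δ ≈ 1.586 rad (90.9°). The total great-circle distance is δ·R ≈ 1.586 × 6371 ≈ 10106 km, so the target fraction is f = 1800/10106 ≈ 0.178.
Interpolate at f ≈ 0.178 with slerp weights a = sin((1−f)δ)/sin δ ≈ 0.965, b = sin(fδ)/sin δ ≈ 0.279.
p = a·p₁ + b·p₂ ≈ (-0.351, -0.259, 0.900); φ = arcsin(p_z) ≈ 64.13°, λ = atan2(p_y, p_x) ≈ -143.59°.

≈ 64°N, 144°W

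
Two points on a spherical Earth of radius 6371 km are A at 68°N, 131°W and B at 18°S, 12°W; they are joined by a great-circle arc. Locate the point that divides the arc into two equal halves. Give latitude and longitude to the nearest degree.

≈ 36°N, 35°W

Write both endpoints as unit vectors p₁, p₂ with components (cos φ cos λ, cos φ sin λ, sin φ).
The central angle between the endpoints is δ = arccos(p₁·p₂) ≈ 2.048 rad (117.3°).
Interpolate at f = 1/2 with slerp weights a = sin((1−f)δ)/sin δ ≈ 0.962, b = sin(fδ)/sin δ ≈ 0.962.
p = a·p₁ + b·p₂ ≈ (0.658, -0.462, 0.594); φ = arcsin(p_z) ≈ 36.47°, λ = atan2(p_y, p_x) ≈ -35.06°.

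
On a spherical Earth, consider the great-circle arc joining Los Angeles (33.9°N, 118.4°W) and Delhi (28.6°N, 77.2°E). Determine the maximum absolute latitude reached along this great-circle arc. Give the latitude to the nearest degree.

≈ 77°N

The great circle lies in the plane with unit normal n̂ = (p₁ × p₂)/|p₁ × p₂|.
Here n̂_z ≈ -0.218; the vertex latitude is φ_max = arccos|n̂_z| ≈ 77.4°.
Check via Clairaut: cos φ_max = |cos φ₁| · sin C = cos(33.9°)·sin(15.2°) ≈ 0.218, again giving ≈ 77.4°.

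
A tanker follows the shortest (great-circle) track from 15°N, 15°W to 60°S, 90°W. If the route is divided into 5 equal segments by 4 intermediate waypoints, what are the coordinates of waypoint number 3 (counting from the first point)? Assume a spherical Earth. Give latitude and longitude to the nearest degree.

≈ 35°S, 45°W

The haversine formula gives a central angle δ ≈ 1.670 rad (95.7°) between the endpoints.
Interpolate at f = 3/5 with slerp weights a = sin((1−f)δ)/sin δ ≈ 0.623, b = sin(fδ)/sin δ ≈ 0.847.
p = a·p₁ + b·p₂ ≈ (0.581, -0.579, -0.572); φ = arcsin(p_z) ≈ -34.90°, λ = atan2(p_y, p_x) ≈ -44.91°.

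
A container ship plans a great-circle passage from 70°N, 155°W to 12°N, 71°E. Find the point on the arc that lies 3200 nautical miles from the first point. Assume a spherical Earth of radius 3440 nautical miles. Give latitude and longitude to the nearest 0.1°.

≈ 49.1°N, 84.6°E

Convert each endpoint to a unit vector on the sphere (x = cos φ cos λ, y = cos φ sin λ, z = sin φ).
The central angle between the endpoints is δ = arccos(p₁·p₂) ≈ 1.608 rad (92.1°). The total great-circle distance is δ·R ≈ 1.608 × 3440 ≈ 5531 nmi, so the target fraction is f = 3200/5531 ≈ 0.579.
Interpolate at f ≈ 0.579 with slerp weights a = sin((1−f)δ)/sin δ ≈ 0.627, b = sin(fδ)/sin δ ≈ 0.802.
p = a·p₁ + b·p₂ ≈ (0.061, 0.651, 0.756); φ = arcsin(p_z) ≈ 49.14°, λ = atan2(p_y, p_x) ≈ 84.65°.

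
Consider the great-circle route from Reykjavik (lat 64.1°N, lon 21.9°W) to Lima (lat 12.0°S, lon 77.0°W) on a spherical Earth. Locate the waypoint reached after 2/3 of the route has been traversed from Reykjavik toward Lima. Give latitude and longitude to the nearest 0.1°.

Convert each endpoint to a unit vector on the sphere (x = cos φ cos λ, y = cos φ sin λ, z = sin φ).
The central angle between the endpoints is δ = arccos(p₁·p₂) ≈ 1.513 rad (86.7°).
Interpolate at f = 2/3 with slerp weights a = sin((1−f)δ)/sin δ ≈ 0.484, b = sin(fδ)/sin δ ≈ 0.848.
p = a·p₁ + b·p₂ ≈ (0.383, -0.887, 0.259); φ = arcsin(p_z) ≈ 15.03°, λ = atan2(p_y, p_x) ≈ -66.66°.

≈ lat 15.0°N, lon 66.7°W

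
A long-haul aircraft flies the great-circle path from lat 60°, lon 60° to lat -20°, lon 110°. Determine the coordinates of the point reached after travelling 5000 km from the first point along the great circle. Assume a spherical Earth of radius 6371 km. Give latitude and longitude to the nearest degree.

From cos δ = sin φ₁ sin φ₂ + cos φ₁ cos φ₂ cos Δλ, the central angle is δ ≈ 1.565 rad (89.7°). The total great-circle distance is δ·R ≈ 1.565 × 6371 ≈ 9971 km, so the target fraction is f = 5000/9971 ≈ 0.501.
Interpolate at f ≈ 0.501 with slerp weights a = sin((1−f)δ)/sin δ ≈ 0.703, b = sin(fδ)/sin δ ≈ 0.707.
p = a·p₁ + b·p₂ ≈ (-0.051, 0.929, 0.367); φ = arcsin(p_z) ≈ 21.56°, λ = atan2(p_y, p_x) ≈ 93.16°.

≈ lat 22°, lon 93°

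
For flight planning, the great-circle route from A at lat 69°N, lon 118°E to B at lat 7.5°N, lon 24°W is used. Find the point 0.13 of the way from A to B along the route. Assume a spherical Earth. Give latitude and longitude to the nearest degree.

Convert each endpoint to a unit vector on the sphere (x = cos φ cos λ, y = cos φ sin λ, z = sin φ).
The central angle between the endpoints is δ = arccos(p₁·p₂) ≈ 1.730 rad (99.1°).
Interpolate at f = 0.13 with slerp weights a = sin((1−f)δ)/sin δ ≈ 1.011, b = sin(fδ)/sin δ ≈ 0.226.
p = a·p₁ + b·p₂ ≈ (0.034, 0.229, 0.973); φ = arcsin(p_z) ≈ 76.63°, λ = atan2(p_y, p_x) ≈ 81.42°.

≈ lat 77°N, lon 81°E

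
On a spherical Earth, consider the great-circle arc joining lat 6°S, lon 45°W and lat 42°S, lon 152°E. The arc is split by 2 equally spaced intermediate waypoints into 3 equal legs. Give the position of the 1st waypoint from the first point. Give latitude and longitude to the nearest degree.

≈ lat 47°S, lon 61°W

The haversine formula gives a central angle δ ≈ 2.261 rad (129.6°) between the endpoints.
Interpolate at f = 1/3 with slerp weights a = sin((1−f)δ)/sin δ ≈ 1.294, b = sin(fδ)/sin δ ≈ 0.888.
p = a·p₁ + b·p₂ ≈ (0.328, -0.601, -0.729); φ = arcsin(p_z) ≈ -46.82°, λ = atan2(p_y, p_x) ≈ -61.37°.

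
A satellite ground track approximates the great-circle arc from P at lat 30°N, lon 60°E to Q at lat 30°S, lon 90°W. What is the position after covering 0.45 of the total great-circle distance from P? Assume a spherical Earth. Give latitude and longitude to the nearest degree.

≈ lat 4°N, lon 8°W

Write both endpoints as unit vectors p₁, p₂ with components (cos φ cos λ, cos φ sin λ, sin φ).
The central angle between the endpoints is δ = arccos(p₁·p₂) ≈ 2.689 rad (154.1°).
Interpolate at f = 0.45 with slerp weights a = sin((1−f)δ)/sin δ ≈ 2.279, b = sin(fδ)/sin δ ≈ 2.142.
p = a·p₁ + b·p₂ ≈ (0.987, -0.145, 0.069); φ = arcsin(p_z) ≈ 3.94°, λ = atan2(p_y, p_x) ≈ -8.38°.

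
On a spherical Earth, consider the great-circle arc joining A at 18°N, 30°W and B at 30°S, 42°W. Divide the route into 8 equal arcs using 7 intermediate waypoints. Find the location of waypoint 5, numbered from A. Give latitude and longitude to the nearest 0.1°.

≈ 12.0°S, 37.1°W

Convert each endpoint to a unit vector on the sphere (x = cos φ cos λ, y = cos φ sin λ, z = sin φ).
The central angle between the endpoints is δ = arccos(p₁·p₂) ≈ 0.862 rad (49.4°).
Interpolate at f = 5/8 with slerp weights a = sin((1−f)δ)/sin δ ≈ 0.418, b = sin(fδ)/sin δ ≈ 0.676.
p = a·p₁ + b·p₂ ≈ (0.780, -0.591, -0.209); φ = arcsin(p_z) ≈ -12.04°, λ = atan2(p_y, p_x) ≈ -37.15°.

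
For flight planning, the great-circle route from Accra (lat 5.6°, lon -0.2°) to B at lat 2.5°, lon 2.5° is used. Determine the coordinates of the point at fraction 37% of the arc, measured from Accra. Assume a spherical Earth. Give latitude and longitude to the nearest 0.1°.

≈ lat 4.5°, lon 0.8°

From cos δ = sin φ₁ sin φ₂ + cos φ₁ cos φ₂ cos Δλ, the central angle is δ ≈ 0.072 rad (4.1°).
Interpolate at f = 0.37 with slerp weights a = sin((1−f)δ)/sin δ ≈ 0.630, b = sin(fδ)/sin δ ≈ 0.370.
p = a·p₁ + b·p₂ ≈ (0.997, 0.014, 0.078); φ = arcsin(p_z) ≈ 4.45°, λ = atan2(p_y, p_x) ≈ 0.80°.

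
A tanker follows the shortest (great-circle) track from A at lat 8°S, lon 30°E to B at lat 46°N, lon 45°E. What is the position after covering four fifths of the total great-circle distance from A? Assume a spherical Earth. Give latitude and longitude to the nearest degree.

≈ lat 35°N, lon 41°E

Convert each endpoint to a unit vector on the sphere (x = cos φ cos λ, y = cos φ sin λ, z = sin φ).
The central angle between the endpoints is δ = arccos(p₁·p₂) ≈ 0.971 rad (55.6°).
Interpolate at f = 4/5 with slerp weights a = sin((1−f)δ)/sin δ ≈ 0.234, b = sin(fδ)/sin δ ≈ 0.849.
p = a·p₁ + b·p₂ ≈ (0.618, 0.533, 0.578); φ = arcsin(p_z) ≈ 35.34°, λ = atan2(p_y, p_x) ≈ 40.79°.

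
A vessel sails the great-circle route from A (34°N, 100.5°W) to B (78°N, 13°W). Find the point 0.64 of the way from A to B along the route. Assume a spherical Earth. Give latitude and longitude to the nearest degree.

≈ (68°N, 78°W)

Convert each endpoint to a unit vector on the sphere (x = cos φ cos λ, y = cos φ sin λ, z = sin φ).
The central angle between the endpoints is δ = arccos(p₁·p₂) ≈ 0.983 rad (56.3°).
Interpolate at f = 0.64 with slerp weights a = sin((1−f)δ)/sin δ ≈ 0.416, b = sin(fδ)/sin δ ≈ 0.707.
p = a·p₁ + b·p₂ ≈ (0.080, -0.373, 0.925); φ = arcsin(p_z) ≈ 67.60°, λ = atan2(p_y, p_x) ≈ -77.83°.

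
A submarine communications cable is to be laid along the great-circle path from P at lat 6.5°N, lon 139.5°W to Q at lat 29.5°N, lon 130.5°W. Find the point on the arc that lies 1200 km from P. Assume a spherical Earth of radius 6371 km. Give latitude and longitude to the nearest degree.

Write both endpoints as unit vectors p₁, p₂ with components (cos φ cos λ, cos φ sin λ, sin φ).
The central angle between the endpoints is δ = arccos(p₁·p₂) ≈ 0.428 rad (24.5°). The total great-circle distance is δ·R ≈ 0.428 × 6371 ≈ 2726 km, so the target fraction is f = 1200/2726 ≈ 0.440.
Interpolate at f ≈ 0.440 with slerp weights a = sin((1−f)δ)/sin δ ≈ 0.572, b = sin(fδ)/sin δ ≈ 0.451.
p = a·p₁ + b·p₂ ≈ (-0.687, -0.668, 0.287); φ = arcsin(p_z) ≈ 16.67°, λ = atan2(p_y, p_x) ≈ -135.82°.

≈ lat 17°N, lon 136°W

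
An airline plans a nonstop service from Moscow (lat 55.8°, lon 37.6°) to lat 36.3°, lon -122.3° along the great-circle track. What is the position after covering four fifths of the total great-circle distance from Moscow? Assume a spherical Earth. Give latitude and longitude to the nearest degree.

≈ lat 53°, lon -117°

Convert each endpoint to a unit vector on the sphere (x = cos φ cos λ, y = cos φ sin λ, z = sin φ).
The central angle between the endpoints is δ = arccos(p₁·p₂) ≈ 1.507 rad (86.3°).
Interpolate at f = 4/5 with slerp weights a = sin((1−f)δ)/sin δ ≈ 0.297, b = sin(fδ)/sin δ ≈ 0.936.
p = a·p₁ + b·p₂ ≈ (-0.271, -0.536, 0.800); φ = arcsin(p_z) ≈ 53.13°, λ = atan2(p_y, p_x) ≈ -116.81°.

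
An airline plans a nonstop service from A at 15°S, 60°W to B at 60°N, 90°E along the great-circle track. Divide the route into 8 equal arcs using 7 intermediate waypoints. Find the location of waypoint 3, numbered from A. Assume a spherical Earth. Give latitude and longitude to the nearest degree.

≈ 31°N, 43°W

The haversine formula gives a central angle δ ≈ 2.268 rad (130.0°) between the endpoints.
Interpolate at f = 3/8 with slerp weights a = sin((1−f)δ)/sin δ ≈ 1.290, b = sin(fδ)/sin δ ≈ 0.981.
p = a·p₁ + b·p₂ ≈ (0.623, -0.588, 0.516); φ = arcsin(p_z) ≈ 31.04°, λ = atan2(p_y, p_x) ≈ -43.37°.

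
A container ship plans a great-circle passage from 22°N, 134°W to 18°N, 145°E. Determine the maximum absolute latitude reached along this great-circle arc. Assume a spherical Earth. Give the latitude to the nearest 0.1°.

The great circle lies in the plane with unit normal n̂ = (p₁ × p₂)/|p₁ × p₂|.
Here n̂_z ≈ -0.900; the vertex latitude is φ_max = arccos|n̂_z| ≈ 25.8°.
Check via Clairaut: cos φ_max = |cos φ₁| · sin C = cos(22.0°)·sin(76.2°) ≈ 0.900, again giving ≈ 25.8°.

≈ 25.8°N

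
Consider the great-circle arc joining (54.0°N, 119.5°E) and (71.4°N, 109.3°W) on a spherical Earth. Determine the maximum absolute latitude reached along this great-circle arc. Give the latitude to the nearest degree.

The great circle lies in the plane with unit normal n̂ = (p₁ × p₂)/|p₁ × p₂|.
Here n̂_z ≈ +0.184; the vertex latitude is φ_max = arccos|n̂_z| ≈ 79.4°.
Check via Clairaut: cos φ_max = |cos φ₁| · sin C = cos(54.0°)·sin(18.3°) ≈ 0.184, again giving ≈ 79.4°.

≈ 79°N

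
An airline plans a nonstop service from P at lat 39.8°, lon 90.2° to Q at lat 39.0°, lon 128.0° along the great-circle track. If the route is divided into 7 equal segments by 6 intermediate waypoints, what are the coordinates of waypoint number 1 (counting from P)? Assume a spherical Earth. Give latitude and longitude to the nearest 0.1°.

Convert each endpoint to a unit vector on the sphere (x = cos φ cos λ, y = cos φ sin λ, z = sin φ).
The central angle between the endpoints is δ = arccos(p₁·p₂) ≈ 0.506 rad (29.0°).
Interpolate at f = 1/7 with slerp weights a = sin((1−f)δ)/sin δ ≈ 0.867, b = sin(fδ)/sin δ ≈ 0.149.
p = a·p₁ + b·p₂ ≈ (-0.074, 0.757, 0.649); φ = arcsin(p_z) ≈ 40.45°, λ = atan2(p_y, p_x) ≈ 95.55°.

≈ lat 40.5°, lon 95.6°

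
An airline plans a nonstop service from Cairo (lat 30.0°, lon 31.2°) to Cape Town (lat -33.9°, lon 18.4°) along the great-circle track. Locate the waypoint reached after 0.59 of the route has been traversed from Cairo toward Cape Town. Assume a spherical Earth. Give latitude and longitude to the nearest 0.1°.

≈ lat -7.7°, lon 23.9°

The haversine formula gives a central angle δ ≈ 1.135 rad (65.0°) between the endpoints.
Interpolate at f = 0.59 with slerp weights a = sin((1−f)δ)/sin δ ≈ 0.495, b = sin(fδ)/sin δ ≈ 0.685.
p = a·p₁ + b·p₂ ≈ (0.906, 0.401, -0.134); φ = arcsin(p_z) ≈ -7.72°, λ = atan2(p_y, p_x) ≈ 23.90°.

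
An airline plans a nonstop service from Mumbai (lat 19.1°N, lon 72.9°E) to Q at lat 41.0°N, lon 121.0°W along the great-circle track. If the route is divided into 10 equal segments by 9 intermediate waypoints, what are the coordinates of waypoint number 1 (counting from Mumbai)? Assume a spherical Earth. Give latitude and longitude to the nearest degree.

≈ lat 31°N, lon 76°E

Convert each endpoint to a unit vector on the sphere (x = cos φ cos λ, y = cos φ sin λ, z = sin φ).
The central angle between the endpoints is δ = arccos(p₁·p₂) ≈ 2.069 rad (118.5°).
Interpolate at f = 1/10 with slerp weights a = sin((1−f)δ)/sin δ ≈ 1.090, b = sin(fδ)/sin δ ≈ 0.234.
p = a·p₁ + b·p₂ ≈ (0.212, 0.834, 0.510); φ = arcsin(p_z) ≈ 30.67°, λ = atan2(p_y, p_x) ≈ 75.72°.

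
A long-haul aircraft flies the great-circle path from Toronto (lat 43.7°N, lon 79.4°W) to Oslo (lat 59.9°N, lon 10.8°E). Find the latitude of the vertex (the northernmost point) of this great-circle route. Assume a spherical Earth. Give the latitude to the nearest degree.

≈ 63°N

The great circle lies in the plane with unit normal n̂ = (p₁ × p₂)/|p₁ × p₂|.
Here n̂_z ≈ +0.452; the vertex latitude is φ_max = arccos|n̂_z| ≈ 63.1°.
Check via Clairaut: cos φ_max = |cos φ₁| · sin C = cos(43.7°)·sin(38.7°) ≈ 0.452, again giving ≈ 63.1°.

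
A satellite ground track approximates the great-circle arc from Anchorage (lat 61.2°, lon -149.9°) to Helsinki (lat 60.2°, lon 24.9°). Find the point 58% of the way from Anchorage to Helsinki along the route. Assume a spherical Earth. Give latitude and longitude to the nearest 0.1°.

≈ lat 84.6°, lon 11.8°

Convert each endpoint to a unit vector on the sphere (x = cos φ cos λ, y = cos φ sin λ, z = sin φ).
The central angle between the endpoints is δ = arccos(p₁·p₂) ≈ 1.022 rad (58.5°).
Interpolate at f = 0.58 with slerp weights a = sin((1−f)δ)/sin δ ≈ 0.488, b = sin(fδ)/sin δ ≈ 0.655.
p = a·p₁ + b·p₂ ≈ (0.092, 0.019, 0.996); φ = arcsin(p_z) ≈ 84.62°, λ = atan2(p_y, p_x) ≈ 11.78°.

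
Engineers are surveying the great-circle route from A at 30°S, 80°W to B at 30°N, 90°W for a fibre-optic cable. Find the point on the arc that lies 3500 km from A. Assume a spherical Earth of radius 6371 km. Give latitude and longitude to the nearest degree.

≈ 1°N, 85°W

Write both endpoints as unit vectors p₁, p₂ with components (cos φ cos λ, cos φ sin λ, sin φ).
The central angle between the endpoints is δ = arccos(p₁·p₂) ≈ 1.060 rad (60.8°). The total great-circle distance is δ·R ≈ 1.060 × 6371 ≈ 6755 km, so the target fraction is f = 3500/6755 ≈ 0.518.
Interpolate at f ≈ 0.518 with slerp weights a = sin((1−f)δ)/sin δ ≈ 0.560, b = sin(fδ)/sin δ ≈ 0.598.
p = a·p₁ + b·p₂ ≈ (0.084, -0.996, 0.019); φ = arcsin(p_z) ≈ 1.09°, λ = atan2(p_y, p_x) ≈ -85.16°.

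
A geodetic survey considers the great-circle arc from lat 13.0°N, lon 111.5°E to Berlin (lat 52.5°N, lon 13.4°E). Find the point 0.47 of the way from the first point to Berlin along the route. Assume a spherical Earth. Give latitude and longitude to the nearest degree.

≈ lat 42°N, lon 80°E

The haversine formula gives a central angle δ ≈ 1.476 rad (84.6°) between the endpoints.
Interpolate at f = 0.47 with slerp weights a = sin((1−f)δ)/sin δ ≈ 0.708, b = sin(fδ)/sin δ ≈ 0.642.
p = a·p₁ + b·p₂ ≈ (0.127, 0.732, 0.669); φ = arcsin(p_z) ≈ 41.97°, λ = atan2(p_y, p_x) ≈ 80.13°.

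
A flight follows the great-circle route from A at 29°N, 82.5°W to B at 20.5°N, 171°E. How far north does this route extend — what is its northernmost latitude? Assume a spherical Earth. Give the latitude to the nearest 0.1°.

The great circle lies in the plane with unit normal n̂ = (p₁ × p₂)/|p₁ × p₂|.
Here n̂_z ≈ -0.787; the vertex latitude is φ_max = arccos|n̂_z| ≈ 38.1°.

≈ 38.1°N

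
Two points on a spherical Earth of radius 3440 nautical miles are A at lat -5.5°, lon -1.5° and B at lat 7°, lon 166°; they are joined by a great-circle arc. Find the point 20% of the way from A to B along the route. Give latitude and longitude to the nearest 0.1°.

≈ lat -0.4°, lon 31.7°

The haversine formula gives a central angle δ ≈ 2.923 rad (167.5°) between the endpoints.
Interpolate at f = 0.20 with slerp weights a = sin((1−f)δ)/sin δ ≈ 3.320, b = sin(fδ)/sin δ ≈ 2.547.
p = a·p₁ + b·p₂ ≈ (0.851, 0.525, -0.008); φ = arcsin(p_z) ≈ -0.45°, λ = atan2(p_y, p_x) ≈ 31.67°.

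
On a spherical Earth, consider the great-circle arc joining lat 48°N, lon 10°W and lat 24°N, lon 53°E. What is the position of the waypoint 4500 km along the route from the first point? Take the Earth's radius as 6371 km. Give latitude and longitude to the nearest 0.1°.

Convert each endpoint to a unit vector on the sphere (x = cos φ cos λ, y = cos φ sin λ, z = sin φ).
The central angle between the endpoints is δ = arccos(p₁·p₂) ≈ 0.952 rad (54.6°). The total great-circle distance is δ·R ≈ 0.952 × 6371 ≈ 6067 km, so the target fraction is f = 4500/6067 ≈ 0.742.
Interpolate at f ≈ 0.742 with slerp weights a = sin((1−f)δ)/sin δ ≈ 0.299, b = sin(fδ)/sin δ ≈ 0.797.
p = a·p₁ + b·p₂ ≈ (0.635, 0.546, 0.546); φ = arcsin(p_z) ≈ 33.10°, λ = atan2(p_y, p_x) ≈ 40.72°.

≈ lat 33.1°N, lon 40.7°E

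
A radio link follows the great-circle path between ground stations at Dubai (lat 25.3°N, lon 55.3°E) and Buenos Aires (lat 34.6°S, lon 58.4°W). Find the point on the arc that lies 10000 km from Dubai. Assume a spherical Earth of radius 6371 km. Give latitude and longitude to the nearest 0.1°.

≈ lat 23.6°S, lon 22.7°W

Convert each endpoint to a unit vector on the sphere (x = cos φ cos λ, y = cos φ sin λ, z = sin φ).
The central angle between the endpoints is δ = arccos(p₁·p₂) ≈ 2.143 rad (122.8°). The total great-circle distance is δ·R ≈ 2.143 × 6371 ≈ 13655 km, so the target fraction is f = 10000/13655 ≈ 0.732.
Interpolate at f ≈ 0.732 with slerp weights a = sin((1−f)δ)/sin δ ≈ 0.646, b = sin(fδ)/sin δ ≈ 1.190.
p = a·p₁ + b·p₂ ≈ (0.846, -0.354, -0.400); φ = arcsin(p_z) ≈ -23.55°, λ = atan2(p_y, p_x) ≈ -22.72°.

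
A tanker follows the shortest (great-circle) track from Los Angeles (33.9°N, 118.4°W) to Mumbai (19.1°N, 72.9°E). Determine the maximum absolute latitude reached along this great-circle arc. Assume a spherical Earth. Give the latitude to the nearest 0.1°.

The great circle lies in the plane with unit normal n̂ = (p₁ × p₂)/|p₁ × p₂|.
Here n̂_z ≈ -0.190; the vertex latitude is φ_max = arccos|n̂_z| ≈ 79.1°.
Check via Clairaut: cos φ_max = |cos φ₁| · sin C = cos(33.9°)·sin(13.2°) ≈ 0.190, again giving ≈ 79.1°.

≈ 79.1°N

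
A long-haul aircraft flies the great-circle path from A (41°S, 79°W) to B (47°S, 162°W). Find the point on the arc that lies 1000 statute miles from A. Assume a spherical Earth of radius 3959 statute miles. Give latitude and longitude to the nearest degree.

≈ (48°S, 97°W)

Write both endpoints as unit vectors p₁, p₂ with components (cos φ cos λ, cos φ sin λ, sin φ).
The central angle between the endpoints is δ = arccos(p₁·p₂) ≈ 0.997 rad (57.1°). The total great-circle distance is δ·R ≈ 0.997 × 3959 ≈ 3948 mi, so the target fraction is f = 1000/3948 ≈ 0.253.
Interpolate at f ≈ 0.253 with slerp weights a = sin((1−f)δ)/sin δ ≈ 0.807, b = sin(fδ)/sin δ ≈ 0.298.
p = a·p₁ + b·p₂ ≈ (-0.077, -0.660, -0.747); φ = arcsin(p_z) ≈ -48.33°, λ = atan2(p_y, p_x) ≈ -96.63°.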